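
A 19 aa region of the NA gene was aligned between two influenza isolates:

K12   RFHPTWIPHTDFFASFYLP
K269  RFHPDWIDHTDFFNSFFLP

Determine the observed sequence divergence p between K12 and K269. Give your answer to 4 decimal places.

The sequences differ at positions 5 (T/D), 8 (P/D), 14 (A/N), 17 (Y/F).
There are 4 differences over 19 sites, so p = 4/19 = 0.2105.

0.2105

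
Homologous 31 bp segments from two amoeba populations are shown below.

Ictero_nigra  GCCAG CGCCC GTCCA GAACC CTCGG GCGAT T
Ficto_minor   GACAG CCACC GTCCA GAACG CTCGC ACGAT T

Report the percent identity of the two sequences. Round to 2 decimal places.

Mismatches occur at site 2 (C→A), site 7 (G→C), site 8 (C→A), site 20 (C→G), site 25 (G→C), site 26 (G→A).
25 of the 31 sites match, so the percent identity is 25/31 × 100 = 80.65%.

80.65%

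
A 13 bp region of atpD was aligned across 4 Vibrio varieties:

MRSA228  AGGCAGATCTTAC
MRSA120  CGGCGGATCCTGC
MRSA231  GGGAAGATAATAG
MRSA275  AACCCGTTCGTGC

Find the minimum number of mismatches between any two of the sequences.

Pairwise Hamming distances:
  MRSA228 vs MRSA120: 4
  MRSA228 vs MRSA231: 5
  MRSA228 vs MRSA275: 6
  MRSA120 vs MRSA231: 7
  MRSA120 vs MRSA275: 6
  MRSA231 vs MRSA275: 10
The smallest is 4, between MRSA228 and MRSA120.

4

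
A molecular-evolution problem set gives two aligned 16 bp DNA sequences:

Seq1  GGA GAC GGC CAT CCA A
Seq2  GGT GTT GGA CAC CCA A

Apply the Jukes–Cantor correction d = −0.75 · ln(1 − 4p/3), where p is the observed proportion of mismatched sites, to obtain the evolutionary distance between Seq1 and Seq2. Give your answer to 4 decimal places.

0.4042

The sequences differ at positions 3 (A/T), 5 (A/T), 6 (C/T), 9 (C/A), 12 (T/C).
p = 5/16 = 0.312500.
d = −0.75 · ln(1 − (4/3)·0.312500) = −0.75 · ln(0.583333) = −0.75 · (-0.538997) = 0.4042.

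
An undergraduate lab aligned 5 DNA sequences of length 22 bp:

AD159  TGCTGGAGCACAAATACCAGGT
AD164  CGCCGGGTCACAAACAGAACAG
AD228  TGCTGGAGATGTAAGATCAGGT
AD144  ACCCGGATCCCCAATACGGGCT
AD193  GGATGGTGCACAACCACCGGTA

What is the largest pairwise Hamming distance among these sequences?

14

Pairwise Hamming distances:
  AD159 vs AD164: 10
  AD159 vs AD228: 6
  AD159 vs AD144: 9
  AD159 vs AD193: 8
  AD164 vs AD228: 14
  AD164 vs AD144: 12
  AD164 vs AD193: 12
  AD228 vs AD144: 13
  AD228 vs AD193: 13
  AD144 vs AD193: 13
The largest is 14, between AD164 and AD228.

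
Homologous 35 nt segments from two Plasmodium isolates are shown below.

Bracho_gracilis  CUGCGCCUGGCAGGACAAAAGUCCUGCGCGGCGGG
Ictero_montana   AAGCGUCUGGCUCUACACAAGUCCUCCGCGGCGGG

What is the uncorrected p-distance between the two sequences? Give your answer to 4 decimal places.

The sequences differ at positions 1 (C/A), 2 (U/A), 6 (C/U), 12 (A/U), 13 (G/C), 14 (G/U), 18 (A/C), 26 (G/C).
There are 8 differences over 35 sites, so p = 8/35 = 0.2286.

0.2286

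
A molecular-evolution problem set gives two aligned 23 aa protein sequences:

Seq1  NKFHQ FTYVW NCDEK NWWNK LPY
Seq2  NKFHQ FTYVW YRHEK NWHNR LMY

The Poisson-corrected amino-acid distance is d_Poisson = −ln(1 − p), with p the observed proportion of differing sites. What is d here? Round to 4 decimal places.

Mismatches occur at site 11 (N↔Y), site 12 (C↔R), site 13 (D↔H), site 18 (W↔H), site 20 (K↔R), site 22 (P↔M).
p = 6/23 = 0.260870.
d = −ln(1 − 0.260870) = −ln(0.739130) = 0.3023.

0.3023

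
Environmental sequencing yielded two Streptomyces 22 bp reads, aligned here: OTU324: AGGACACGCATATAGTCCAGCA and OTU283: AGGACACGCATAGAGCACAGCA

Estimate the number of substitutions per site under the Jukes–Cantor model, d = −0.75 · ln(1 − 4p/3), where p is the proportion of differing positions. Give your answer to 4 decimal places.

The sequences differ at positions 13 (T/G), 16 (T/C), 17 (C/A).
p = 3/22 = 0.136364.
d = −0.75 · ln(1 − (4/3)·0.136364) = −0.75 · ln(0.818181) = −0.75 · (-0.200672) = 0.1505.

0.1505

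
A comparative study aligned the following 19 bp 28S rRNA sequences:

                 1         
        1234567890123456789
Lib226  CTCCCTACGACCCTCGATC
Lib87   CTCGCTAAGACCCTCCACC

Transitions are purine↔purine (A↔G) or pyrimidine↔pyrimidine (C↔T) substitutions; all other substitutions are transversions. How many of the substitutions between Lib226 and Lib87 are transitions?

1

Differing sites — 4:C/G (Tv); 8:C/A (Tv); 16:G/C (Tv); 18:T/C (Ti).
Of the 4 differences, 1 transition and 3 transversions, so the answer is 1.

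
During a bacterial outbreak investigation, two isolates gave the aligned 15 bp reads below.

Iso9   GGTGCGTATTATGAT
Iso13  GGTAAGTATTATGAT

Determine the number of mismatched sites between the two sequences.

The sequences differ at positions 4 (G/A), 5 (C/A).
That gives 2 mismatches out of 15 aligned sites, so the Hamming distance is 2.

2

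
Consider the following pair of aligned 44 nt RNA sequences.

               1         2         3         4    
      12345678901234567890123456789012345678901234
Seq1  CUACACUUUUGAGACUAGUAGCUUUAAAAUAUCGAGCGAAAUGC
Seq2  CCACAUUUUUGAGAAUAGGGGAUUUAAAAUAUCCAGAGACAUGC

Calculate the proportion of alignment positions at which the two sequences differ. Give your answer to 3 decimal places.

Mismatches occur at site 2 (U↔C), site 6 (C↔U), site 15 (C↔A), site 19 (U↔G), site 20 (A↔G), site 22 (C↔A), site 34 (G↔C), site 37 (C↔A), site 40 (A↔C).
There are 9 differences over 44 sites, so p = 9/44 = 0.205.

0.205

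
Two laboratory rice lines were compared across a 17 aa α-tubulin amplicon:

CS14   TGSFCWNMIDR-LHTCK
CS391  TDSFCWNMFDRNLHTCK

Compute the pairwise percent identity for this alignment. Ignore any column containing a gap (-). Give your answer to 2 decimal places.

Excluding the 1 gap column leaves 16 comparable sites.
Mismatches occur at site 2 (G↔D), site 9 (I↔F).
14 of the 16 comparable sites match, so the percent identity is 14/16 × 100 = 87.50%.

87.50%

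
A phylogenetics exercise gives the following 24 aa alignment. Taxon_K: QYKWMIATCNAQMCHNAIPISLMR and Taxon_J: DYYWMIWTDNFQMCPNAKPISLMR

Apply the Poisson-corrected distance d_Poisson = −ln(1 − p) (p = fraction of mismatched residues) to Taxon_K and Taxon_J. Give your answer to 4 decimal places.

0.3448

The sequences differ at positions 1 (Q/D), 3 (K/Y), 7 (A/W), 9 (C/D), 11 (A/F), 15 (H/P), 18 (I/K).
p = 7/24 = 0.291667.
d = −ln(1 − 0.291667) = −ln(0.708333) = 0.3448.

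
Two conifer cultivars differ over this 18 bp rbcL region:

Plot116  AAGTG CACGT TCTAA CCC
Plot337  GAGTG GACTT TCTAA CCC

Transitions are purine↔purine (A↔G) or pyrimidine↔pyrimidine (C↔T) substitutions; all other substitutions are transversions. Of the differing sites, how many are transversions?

Mismatches occur at site 1 (A/G, transition), site 6 (C/G, transversion), site 9 (G/T, transversion).
Of the 3 differences, 1 transition and 2 transversions, so the answer is 2.

2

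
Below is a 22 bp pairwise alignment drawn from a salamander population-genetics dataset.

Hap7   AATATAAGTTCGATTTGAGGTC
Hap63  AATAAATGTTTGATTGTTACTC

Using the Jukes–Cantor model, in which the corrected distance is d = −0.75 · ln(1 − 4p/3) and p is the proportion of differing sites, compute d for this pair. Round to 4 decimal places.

0.4975

Differing sites — 5:T/A; 7:A/T; 11:C/T; 16:T/G; 17:G/T; 18:A/T; 19:G/A; 20:G/C.
p = 8/22 = 0.363636.
d = −0.75 · ln(1 − (4/3)·0.363636) = −0.75 · ln(0.515152) = −0.75 · (-0.663293) = 0.4975.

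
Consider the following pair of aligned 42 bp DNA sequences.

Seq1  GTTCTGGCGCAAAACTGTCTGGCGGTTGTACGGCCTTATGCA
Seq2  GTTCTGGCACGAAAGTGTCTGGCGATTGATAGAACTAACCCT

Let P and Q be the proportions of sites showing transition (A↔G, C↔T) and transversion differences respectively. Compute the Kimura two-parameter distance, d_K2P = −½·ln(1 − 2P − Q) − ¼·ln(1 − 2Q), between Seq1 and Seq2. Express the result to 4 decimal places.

0.3997

Differing sites — 9:G/A (Ti); 11:A/G (Ti); 15:C/G (Tv); 25:G/A (Ti); 29:T/A (Tv); 30:A/T (Tv); 31:C/A (Tv); 33:G/A (Ti); 34:C/A (Tv); 37:T/A (Tv); 39:T/C (Ti); 40:G/C (Tv); 42:A/T (Tv).
Of the 13 differences, 5 transitions and 8 transversions over 42 sites: P = 5/42 = 0.119048, Q = 8/42 = 0.190476.
d = −0.5·ln(0.571428) − 0.25·ln(0.619048) = −0.5·(-0.559617) − 0.25·(-0.479572) = 0.3997.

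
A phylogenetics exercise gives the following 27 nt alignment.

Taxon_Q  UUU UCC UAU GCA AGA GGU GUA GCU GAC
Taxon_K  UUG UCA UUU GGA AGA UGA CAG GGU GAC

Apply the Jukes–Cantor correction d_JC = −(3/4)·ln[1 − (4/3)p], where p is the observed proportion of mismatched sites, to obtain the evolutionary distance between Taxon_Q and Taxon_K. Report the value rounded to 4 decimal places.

0.5107

Differing sites — 3:U/G; 6:C/A; 8:A/U; 11:C/G; 16:G/U; 18:U/A; 19:G/C; 20:U/A; 21:A/G; 23:C/G.
p = 10/27 = 0.370370.
d = −0.75 · ln(1 − (4/3)·0.370370) = −0.75 · ln(0.506173) = −0.75 · (-0.680877) = 0.5107.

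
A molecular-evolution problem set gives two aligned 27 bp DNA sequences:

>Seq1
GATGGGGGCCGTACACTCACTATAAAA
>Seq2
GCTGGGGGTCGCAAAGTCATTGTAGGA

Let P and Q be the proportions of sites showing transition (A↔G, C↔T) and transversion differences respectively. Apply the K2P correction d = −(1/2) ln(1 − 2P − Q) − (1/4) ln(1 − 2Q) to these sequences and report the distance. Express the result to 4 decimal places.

0.4683

Mismatches occur at site 2 (A↔C, transversion), site 9 (C↔T, transition), site 12 (T↔C, transition), site 14 (C↔A, transversion), site 16 (C↔G, transversion), site 20 (C↔T, transition), site 22 (A↔G, transition), site 25 (A↔G, transition), site 26 (A↔G, transition).
Of the 9 differences, 6 transitions and 3 transversions over 27 sites: P = 6/27 = 0.222222, Q = 3/27 = 0.111111.
d = −0.5·ln(0.444445) − 0.25·ln(0.777778) = −0.5·(-0.810929) − 0.25·(-0.251314) = 0.4683.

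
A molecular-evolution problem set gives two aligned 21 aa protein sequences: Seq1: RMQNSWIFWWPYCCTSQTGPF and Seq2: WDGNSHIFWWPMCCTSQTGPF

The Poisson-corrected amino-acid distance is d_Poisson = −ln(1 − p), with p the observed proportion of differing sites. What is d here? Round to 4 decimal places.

Differing sites — 1:R/W; 2:M/D; 3:Q/G; 6:W/H; 12:Y/M.
p = 5/21 = 0.238095.
d = −ln(1 − 0.238095) = −ln(0.761905) = 0.2719.

0.2719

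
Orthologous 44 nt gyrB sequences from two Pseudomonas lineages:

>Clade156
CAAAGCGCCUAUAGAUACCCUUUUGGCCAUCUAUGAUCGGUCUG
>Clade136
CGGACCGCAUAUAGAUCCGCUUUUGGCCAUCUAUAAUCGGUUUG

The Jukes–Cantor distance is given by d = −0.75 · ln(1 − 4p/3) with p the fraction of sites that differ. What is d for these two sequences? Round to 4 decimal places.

0.2082

Differing sites — 2:A/G; 3:A/G; 5:G/C; 9:C/A; 17:A/C; 19:C/G; 35:G/A; 42:C/U.
p = 8/44 = 0.181818.
d = −0.75 · ln(1 − (4/3)·0.181818) = −0.75 · ln(0.757576) = −0.75 · (-0.277631) = 0.2082.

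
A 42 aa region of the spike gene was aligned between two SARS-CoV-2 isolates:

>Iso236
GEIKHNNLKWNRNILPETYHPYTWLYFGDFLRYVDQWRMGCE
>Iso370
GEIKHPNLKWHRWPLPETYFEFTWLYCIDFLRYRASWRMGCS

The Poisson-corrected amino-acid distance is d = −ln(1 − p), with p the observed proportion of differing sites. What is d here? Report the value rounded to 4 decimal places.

The sequences differ at positions 6 (N/P), 11 (N/H), 13 (N/W), 14 (I/P), 20 (H/F), 21 (P/E), 22 (Y/F), 27 (F/C), 28 (G/I), 34 (V/R), 35 (D/A), 36 (Q/S), 42 (E/S).
p = 13/42 = 0.309524.
d = −ln(1 − 0.309524) = −ln(0.690476) = 0.3704.

0.3704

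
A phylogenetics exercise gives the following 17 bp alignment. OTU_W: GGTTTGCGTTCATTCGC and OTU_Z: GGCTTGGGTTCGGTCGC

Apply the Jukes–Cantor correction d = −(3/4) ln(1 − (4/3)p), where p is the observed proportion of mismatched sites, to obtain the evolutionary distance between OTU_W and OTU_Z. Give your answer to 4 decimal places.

Differing sites — 3:T/C; 7:C/G; 12:A/G; 13:T/G.
p = 4/17 = 0.235294.
d = −0.75 · ln(1 − (4/3)·0.235294) = −0.75 · ln(0.686275) = −0.75 · (-0.376477) = 0.2824.

0.2824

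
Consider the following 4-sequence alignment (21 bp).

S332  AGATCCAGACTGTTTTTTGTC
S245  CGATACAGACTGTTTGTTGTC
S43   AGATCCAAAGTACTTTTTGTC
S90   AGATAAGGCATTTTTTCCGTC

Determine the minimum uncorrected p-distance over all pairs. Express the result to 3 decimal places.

Pairwise Hamming distances:
  S332 vs S245: 3
  S332 vs S43: 4
  S332 vs S90: 8
  S245 vs S43: 7
  S245 vs S90: 9
  S43 vs S90: 10
The smallest is 3 mismatches, between S332 and S245; p = 3/21 = 0.143.

0.143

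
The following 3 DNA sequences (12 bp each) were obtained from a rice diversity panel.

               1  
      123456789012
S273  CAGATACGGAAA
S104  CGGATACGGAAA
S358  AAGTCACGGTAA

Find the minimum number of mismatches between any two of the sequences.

1

Pairwise Hamming distances:
  S273 vs S104: 1
  S273 vs S358: 4
  S104 vs S358: 5
The smallest is 1, between S273 and S104.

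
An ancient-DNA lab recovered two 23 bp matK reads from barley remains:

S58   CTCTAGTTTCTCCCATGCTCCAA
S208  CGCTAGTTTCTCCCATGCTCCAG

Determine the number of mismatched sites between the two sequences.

Differing sites — 2:T/G; 23:A/G.
That gives 2 mismatches out of 23 aligned sites, so the Hamming distance is 2.

2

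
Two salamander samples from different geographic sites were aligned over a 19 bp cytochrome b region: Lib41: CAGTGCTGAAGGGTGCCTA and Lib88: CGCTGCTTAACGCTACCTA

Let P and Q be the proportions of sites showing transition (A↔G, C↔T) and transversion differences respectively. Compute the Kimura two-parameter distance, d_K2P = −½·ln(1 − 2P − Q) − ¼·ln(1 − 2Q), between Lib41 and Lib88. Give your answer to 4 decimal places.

0.4099

The sequences differ at positions 2 (A/G, transition), 3 (G/C, transversion), 8 (G/T, transversion), 11 (G/C, transversion), 13 (G/C, transversion), 15 (G/A, transition).
Of the 6 differences, 2 transitions and 4 transversions over 19 sites: P = 2/19 = 0.105263, Q = 4/19 = 0.210526.
d = −0.5·ln(0.578948) − 0.25·ln(0.578948) = −0.5·(-0.546543) − 0.25·(-0.546543) = 0.4099.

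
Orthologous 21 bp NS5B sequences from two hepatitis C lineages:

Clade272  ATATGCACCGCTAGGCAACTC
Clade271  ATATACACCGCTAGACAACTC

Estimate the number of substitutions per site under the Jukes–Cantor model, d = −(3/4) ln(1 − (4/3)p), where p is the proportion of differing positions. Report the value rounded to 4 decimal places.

Differing sites — 5:G/A; 15:G/A.
p = 2/21 = 0.095238.
d = −0.75 · ln(1 − (4/3)·0.095238) = −0.75 · ln(0.873016) = −0.75 · (-0.135801) = 0.1019.

0.1019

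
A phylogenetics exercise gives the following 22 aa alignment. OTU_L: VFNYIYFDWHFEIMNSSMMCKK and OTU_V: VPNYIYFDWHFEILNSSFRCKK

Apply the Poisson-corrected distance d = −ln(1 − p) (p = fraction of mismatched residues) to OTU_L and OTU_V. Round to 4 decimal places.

Differing sites — 2:F/P; 14:M/L; 18:M/F; 19:M/R.
p = 4/22 = 0.181818.
d = −ln(1 − 0.181818) = −ln(0.818182) = 0.2007.

0.2007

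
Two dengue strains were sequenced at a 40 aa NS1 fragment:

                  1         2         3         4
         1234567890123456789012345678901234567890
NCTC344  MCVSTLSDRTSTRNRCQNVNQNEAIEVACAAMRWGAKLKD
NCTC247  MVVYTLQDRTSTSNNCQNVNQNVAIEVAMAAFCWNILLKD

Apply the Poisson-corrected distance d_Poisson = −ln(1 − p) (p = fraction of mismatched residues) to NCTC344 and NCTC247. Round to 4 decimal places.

Mismatches occur at site 2 (C/V), site 4 (S/Y), site 7 (S/Q), site 13 (R/S), site 15 (R/N), site 23 (E/V), site 29 (C/M), site 32 (M/F), site 33 (R/C), site 35 (G/N), site 36 (A/I), site 37 (K/L).
p = 12/40 = 0.300000.
d = −ln(1 − 0.300000) = −ln(0.700000) = 0.3567.

0.3567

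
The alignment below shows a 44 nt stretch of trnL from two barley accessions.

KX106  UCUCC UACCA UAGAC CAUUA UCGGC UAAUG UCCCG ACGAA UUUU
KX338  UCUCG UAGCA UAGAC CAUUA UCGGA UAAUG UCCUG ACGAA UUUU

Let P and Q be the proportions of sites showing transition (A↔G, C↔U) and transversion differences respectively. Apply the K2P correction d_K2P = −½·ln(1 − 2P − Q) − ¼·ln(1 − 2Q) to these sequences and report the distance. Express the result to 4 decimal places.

0.0970

Differing sites — 5:C/G (Tv); 8:C/G (Tv); 25:C/A (Tv); 34:C/U (Ti).
Of the 4 differences, 1 transition and 3 transversions over 44 sites: P = 1/44 = 0.022727, Q = 3/44 = 0.068182.
d = −0.5·ln(0.886364) − 0.25·ln(0.863636) = −0.5·(-0.120628) − 0.25·(-0.146604) = 0.0970.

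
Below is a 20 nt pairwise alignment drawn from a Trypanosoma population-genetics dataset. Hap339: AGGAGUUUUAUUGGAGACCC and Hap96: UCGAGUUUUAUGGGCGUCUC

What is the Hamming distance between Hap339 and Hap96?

6

Mismatches occur at site 1 (A/U), site 2 (G/C), site 12 (U/G), site 15 (A/C), site 17 (A/U), site 19 (C/U).
That gives 6 mismatches out of 20 aligned sites, so the Hamming distance is 6.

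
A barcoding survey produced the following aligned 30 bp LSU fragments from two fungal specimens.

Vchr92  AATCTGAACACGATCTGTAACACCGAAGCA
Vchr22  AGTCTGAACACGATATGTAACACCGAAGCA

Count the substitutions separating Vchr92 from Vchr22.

Differing sites — 2:A/G; 15:C/A.
That gives 2 mismatches out of 30 aligned sites, so the Hamming distance is 2.

2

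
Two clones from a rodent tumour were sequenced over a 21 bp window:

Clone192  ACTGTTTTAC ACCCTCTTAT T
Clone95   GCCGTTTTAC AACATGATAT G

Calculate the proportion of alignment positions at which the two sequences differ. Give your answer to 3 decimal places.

0.333

Mismatches occur at site 1 (A/G), site 3 (T/C), site 12 (C/A), site 14 (C/A), site 16 (C/G), site 17 (T/A), site 21 (T/G).
There are 7 differences over 21 sites, so p = 7/21 = 0.333.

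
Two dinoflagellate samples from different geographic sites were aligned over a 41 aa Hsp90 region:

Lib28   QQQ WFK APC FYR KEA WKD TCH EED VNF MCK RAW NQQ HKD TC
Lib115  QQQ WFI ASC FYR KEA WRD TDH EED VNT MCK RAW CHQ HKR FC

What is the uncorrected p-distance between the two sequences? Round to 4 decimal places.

The sequences differ at positions 6 (K/I), 8 (P/S), 17 (K/R), 20 (C/D), 27 (F/T), 34 (N/C), 35 (Q/H), 39 (D/R), 40 (T/F).
There are 9 differences over 41 sites, so p = 9/41 = 0.2195.

0.2195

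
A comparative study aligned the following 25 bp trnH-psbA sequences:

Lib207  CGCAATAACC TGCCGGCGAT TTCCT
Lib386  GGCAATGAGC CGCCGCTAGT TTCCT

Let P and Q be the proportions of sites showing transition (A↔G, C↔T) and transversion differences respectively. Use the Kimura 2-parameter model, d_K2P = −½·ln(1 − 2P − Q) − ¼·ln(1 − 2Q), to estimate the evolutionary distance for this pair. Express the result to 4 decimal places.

0.4356

Differing sites — 1:C/G (Tv); 7:A/G (Ti); 9:C/G (Tv); 11:T/C (Ti); 16:G/C (Tv); 17:C/T (Ti); 18:G/A (Ti); 19:A/G (Ti).
Of the 8 differences, 5 transitions and 3 transversions over 25 sites: P = 5/25 = 0.200000, Q = 3/25 = 0.120000.
d = −0.5·ln(0.480000) − 0.25·ln(0.760000) = −0.5·(-0.733969) − 0.25·(-0.274437) = 0.4356.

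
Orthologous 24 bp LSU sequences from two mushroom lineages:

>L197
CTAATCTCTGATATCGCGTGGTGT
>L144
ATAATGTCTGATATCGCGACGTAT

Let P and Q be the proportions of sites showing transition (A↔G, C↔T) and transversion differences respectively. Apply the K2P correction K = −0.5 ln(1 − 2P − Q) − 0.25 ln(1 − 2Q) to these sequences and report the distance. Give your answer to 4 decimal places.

0.2452

Mismatches occur at site 1 (C→A, transversion), site 6 (C→G, transversion), site 19 (T→A, transversion), site 20 (G→C, transversion), site 23 (G→A, transition).
Of the 5 differences, 1 transition and 4 transversions over 24 sites: P = 1/24 = 0.041667, Q = 4/24 = 0.166667.
d = −0.5·ln(0.749999) − 0.25·ln(0.666666) = −0.5·(-0.287683) − 0.25·(-0.405466) = 0.2452.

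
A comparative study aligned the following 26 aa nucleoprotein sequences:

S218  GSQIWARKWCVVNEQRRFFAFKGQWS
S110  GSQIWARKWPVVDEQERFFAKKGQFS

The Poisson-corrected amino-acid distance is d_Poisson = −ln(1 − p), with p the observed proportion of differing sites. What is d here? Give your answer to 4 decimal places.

0.2136

Differing sites — 10:C/P; 13:N/D; 16:R/E; 21:F/K; 25:W/F.
p = 5/26 = 0.192308.
d = −ln(1 − 0.192308) = −ln(0.807692) = 0.2136.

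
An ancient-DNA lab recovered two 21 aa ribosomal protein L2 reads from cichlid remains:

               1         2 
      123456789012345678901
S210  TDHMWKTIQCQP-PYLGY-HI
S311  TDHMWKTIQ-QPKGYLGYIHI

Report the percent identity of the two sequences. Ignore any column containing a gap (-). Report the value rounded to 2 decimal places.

Excluding the 3 gap columns leaves 18 comparable sites.
The sequences differ at position 14 (P/G).
17 of the 18 comparable sites match, so the percent identity is 17/18 × 100 = 94.44%.

94.44%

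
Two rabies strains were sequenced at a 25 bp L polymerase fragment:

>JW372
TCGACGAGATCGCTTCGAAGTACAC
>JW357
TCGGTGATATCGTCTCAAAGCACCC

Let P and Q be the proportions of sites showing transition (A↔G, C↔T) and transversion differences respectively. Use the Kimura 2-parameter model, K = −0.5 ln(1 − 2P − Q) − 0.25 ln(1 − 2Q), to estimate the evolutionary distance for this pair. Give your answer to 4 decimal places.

0.4541

The sequences differ at positions 4 (A/G, transition), 5 (C/T, transition), 8 (G/T, transversion), 13 (C/T, transition), 14 (T/C, transition), 17 (G/A, transition), 21 (T/C, transition), 24 (A/C, transversion).
Of the 8 differences, 6 transitions and 2 transversions over 25 sites: P = 6/25 = 0.240000, Q = 2/25 = 0.080000.
d = −0.5·ln(0.440000) − 0.25·ln(0.840000) = −0.5·(-0.820981) − 0.25·(-0.174353) = 0.4541.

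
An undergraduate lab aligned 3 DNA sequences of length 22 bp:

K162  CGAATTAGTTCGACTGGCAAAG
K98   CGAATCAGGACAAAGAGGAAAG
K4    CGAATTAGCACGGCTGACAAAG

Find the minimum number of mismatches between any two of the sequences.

Pairwise Hamming distances:
  K162 vs K98: 8
  K162 vs K4: 4
  K98 vs K4: 9
The smallest is 4, between K162 and K4.

4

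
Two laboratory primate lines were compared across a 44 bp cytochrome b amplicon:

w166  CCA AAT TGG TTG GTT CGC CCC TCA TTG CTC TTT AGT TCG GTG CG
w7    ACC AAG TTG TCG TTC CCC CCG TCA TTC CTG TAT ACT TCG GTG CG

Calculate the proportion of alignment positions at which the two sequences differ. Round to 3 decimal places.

0.295

Mismatches occur at site 1 (C→A), site 3 (A→C), site 6 (T→G), site 8 (G→T), site 11 (T→C), site 13 (G→T), site 15 (T→C), site 17 (G→C), site 21 (C→G), site 27 (G→C), site 30 (C→G), site 32 (T→A), site 35 (G→C).
There are 13 differences over 44 sites, so p = 13/44 = 0.295.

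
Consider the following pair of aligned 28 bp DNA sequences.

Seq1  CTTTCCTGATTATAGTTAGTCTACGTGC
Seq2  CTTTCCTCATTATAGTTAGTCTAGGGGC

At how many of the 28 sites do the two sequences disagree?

Mismatches occur at site 8 (G↔C), site 24 (C↔G), site 26 (T↔G).
That gives 3 mismatches out of 28 aligned sites, so the Hamming distance is 3.

3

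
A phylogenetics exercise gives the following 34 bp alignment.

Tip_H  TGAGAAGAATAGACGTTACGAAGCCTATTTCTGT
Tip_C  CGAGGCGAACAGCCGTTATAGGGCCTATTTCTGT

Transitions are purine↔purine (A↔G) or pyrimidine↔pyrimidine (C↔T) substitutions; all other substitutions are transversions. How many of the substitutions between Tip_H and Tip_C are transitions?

7

Differing sites — 1:T/C (Ti); 5:A/G (Ti); 6:A/C (Tv); 10:T/C (Ti); 13:A/C (Tv); 19:C/T (Ti); 20:G/A (Ti); 21:A/G (Ti); 22:A/G (Ti).
Of the 9 differences, 7 transitions and 2 transversions, so the answer is 7.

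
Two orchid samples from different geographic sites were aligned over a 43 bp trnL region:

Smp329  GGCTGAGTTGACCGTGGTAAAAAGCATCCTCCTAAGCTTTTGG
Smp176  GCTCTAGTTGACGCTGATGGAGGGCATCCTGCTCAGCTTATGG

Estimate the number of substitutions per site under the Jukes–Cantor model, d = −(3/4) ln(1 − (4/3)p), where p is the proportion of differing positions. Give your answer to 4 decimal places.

Mismatches occur at site 2 (G/C), site 3 (C/T), site 4 (T/C), site 5 (G/T), site 13 (C/G), site 14 (G/C), site 17 (G/A), site 19 (A/G), site 20 (A/G), site 22 (A/G), site 23 (A/G), site 31 (C/G), site 34 (A/C), site 40 (T/A).
p = 14/43 = 0.325581.
d = −0.75 · ln(1 − (4/3)·0.325581) = −0.75 · ln(0.565892) = −0.75 · (-0.569352) = 0.4270.

0.4270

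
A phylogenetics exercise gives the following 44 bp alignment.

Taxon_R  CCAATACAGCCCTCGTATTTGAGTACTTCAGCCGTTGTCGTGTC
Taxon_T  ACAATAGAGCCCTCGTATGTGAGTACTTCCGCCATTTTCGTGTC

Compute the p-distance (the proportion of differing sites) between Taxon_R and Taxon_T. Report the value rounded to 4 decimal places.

0.1364

The sequences differ at positions 1 (C/A), 7 (C/G), 19 (T/G), 30 (A/C), 34 (G/A), 37 (G/T).
There are 6 differences over 44 sites, so p = 6/44 = 0.1364.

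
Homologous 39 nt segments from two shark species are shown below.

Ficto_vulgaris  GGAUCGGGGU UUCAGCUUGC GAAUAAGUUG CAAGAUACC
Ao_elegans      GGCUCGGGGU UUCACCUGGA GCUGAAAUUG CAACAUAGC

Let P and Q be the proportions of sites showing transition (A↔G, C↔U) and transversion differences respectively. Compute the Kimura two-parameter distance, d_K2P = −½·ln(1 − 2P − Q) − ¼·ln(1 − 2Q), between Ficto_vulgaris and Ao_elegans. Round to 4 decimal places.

Differing sites — 3:A/C (Tv); 15:G/C (Tv); 18:U/G (Tv); 20:C/A (Tv); 22:A/C (Tv); 23:A/U (Tv); 24:U/G (Tv); 27:G/A (Ti); 34:G/C (Tv); 38:C/G (Tv).
Of the 10 differences, 1 transition and 9 transversions over 39 sites: P = 1/39 = 0.025641, Q = 9/39 = 0.230769.
d = −0.5·ln(0.717949) − 0.25·ln(0.538462) = −0.5·(-0.331357) − 0.25·(-0.619038) = 0.3204.

0.3204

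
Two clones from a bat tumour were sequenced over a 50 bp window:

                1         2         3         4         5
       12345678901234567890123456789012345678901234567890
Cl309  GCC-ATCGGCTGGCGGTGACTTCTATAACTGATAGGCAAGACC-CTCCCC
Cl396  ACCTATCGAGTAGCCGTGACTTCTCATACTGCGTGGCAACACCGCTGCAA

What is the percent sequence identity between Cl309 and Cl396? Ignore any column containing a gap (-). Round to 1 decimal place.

68.8%

Excluding the 2 gap columns leaves 48 comparable sites.
The sequences differ at positions 1 (G/A), 9 (G/A), 10 (C/G), 12 (G/A), 15 (G/C), 25 (A/C), 26 (T/A), 27 (A/T), 32 (A/C), 33 (T/G), 34 (A/T), 40 (G/C), 47 (C/G), 49 (C/A), 50 (C/A).
33 of the 48 comparable sites match, so the percent identity is 33/48 × 100 = 68.8%.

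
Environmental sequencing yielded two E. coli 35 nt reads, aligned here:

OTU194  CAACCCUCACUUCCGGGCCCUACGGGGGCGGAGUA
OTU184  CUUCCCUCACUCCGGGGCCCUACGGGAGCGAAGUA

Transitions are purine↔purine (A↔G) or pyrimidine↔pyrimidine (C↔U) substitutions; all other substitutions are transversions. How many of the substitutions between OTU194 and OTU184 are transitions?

The sequences differ at positions 2 (A/U, transversion), 3 (A/U, transversion), 12 (U/C, transition), 14 (C/G, transversion), 27 (G/A, transition), 31 (G/A, transition).
Of the 6 differences, 3 transitions and 3 transversions, so the answer is 3.

3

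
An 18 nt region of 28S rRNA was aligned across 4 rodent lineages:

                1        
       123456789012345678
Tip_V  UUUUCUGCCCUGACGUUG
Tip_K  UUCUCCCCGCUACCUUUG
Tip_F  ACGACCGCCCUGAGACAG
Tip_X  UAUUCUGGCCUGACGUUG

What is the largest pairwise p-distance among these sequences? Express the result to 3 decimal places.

0.667

Pairwise Hamming distances:
  Tip_V vs Tip_K: 7
  Tip_V vs Tip_F: 9
  Tip_V vs Tip_X: 2
  Tip_K vs Tip_F: 12
  Tip_K vs Tip_X: 9
  Tip_F vs Tip_X: 10
The largest is 12 mismatches, between Tip_K and Tip_F; p = 12/18 = 0.667.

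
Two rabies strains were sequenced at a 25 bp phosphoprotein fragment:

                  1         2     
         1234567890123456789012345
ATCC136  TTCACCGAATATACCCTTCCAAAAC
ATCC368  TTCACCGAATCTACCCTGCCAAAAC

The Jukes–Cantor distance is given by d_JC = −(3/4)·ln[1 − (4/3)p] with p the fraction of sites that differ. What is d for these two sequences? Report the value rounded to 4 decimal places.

0.0846

Differing sites — 11:A/C; 18:T/G.
p = 2/25 = 0.080000.
d = −0.75 · ln(1 − (4/3)·0.080000) = −0.75 · ln(0.893333) = −0.75 · (-0.112796) = 0.0846.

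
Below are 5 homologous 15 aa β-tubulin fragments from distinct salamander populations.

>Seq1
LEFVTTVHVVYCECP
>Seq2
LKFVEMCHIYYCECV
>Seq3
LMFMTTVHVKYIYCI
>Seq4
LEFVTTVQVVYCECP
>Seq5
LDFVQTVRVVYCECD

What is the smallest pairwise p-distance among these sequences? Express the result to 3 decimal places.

0.067

Pairwise Hamming distances:
  Seq1 vs Seq2: 7
  Seq1 vs Seq3: 6
  Seq1 vs Seq4: 1
  Seq1 vs Seq5: 4
  Seq2 vs Seq3: 10
  Seq2 vs Seq4: 8
  Seq2 vs Seq5: 8
  Seq3 vs Seq4: 7
  Seq3 vs Seq5: 8
  Seq4 vs Seq5: 4
The smallest is 1 mismatch, between Seq1 and Seq4; p = 1/15 = 0.067.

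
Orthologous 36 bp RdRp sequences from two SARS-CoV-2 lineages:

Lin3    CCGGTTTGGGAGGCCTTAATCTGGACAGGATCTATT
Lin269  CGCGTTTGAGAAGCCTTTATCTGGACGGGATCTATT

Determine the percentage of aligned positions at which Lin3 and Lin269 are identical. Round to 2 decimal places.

Mismatches occur at site 2 (C↔G), site 3 (G↔C), site 9 (G↔A), site 12 (G↔A), site 18 (A↔T), site 27 (A↔G).
30 of the 36 sites match, so the percent identity is 30/36 × 100 = 83.33%.

83.33%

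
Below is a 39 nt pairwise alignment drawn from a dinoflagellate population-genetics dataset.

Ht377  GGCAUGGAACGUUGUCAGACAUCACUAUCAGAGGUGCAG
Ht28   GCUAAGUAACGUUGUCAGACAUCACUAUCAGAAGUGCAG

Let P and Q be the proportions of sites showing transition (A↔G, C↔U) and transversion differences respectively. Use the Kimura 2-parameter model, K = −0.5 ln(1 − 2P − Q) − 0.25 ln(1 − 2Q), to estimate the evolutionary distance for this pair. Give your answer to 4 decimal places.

The sequences differ at positions 2 (G/C, transversion), 3 (C/U, transition), 5 (U/A, transversion), 7 (G/U, transversion), 33 (G/A, transition).
Of the 5 differences, 2 transitions and 3 transversions over 39 sites: P = 2/39 = 0.051282, Q = 3/39 = 0.076923.
d = −0.5·ln(0.820513) − 0.25·ln(0.846154) = −0.5·(-0.197826) − 0.25·(-0.167054) = 0.1407.

0.1407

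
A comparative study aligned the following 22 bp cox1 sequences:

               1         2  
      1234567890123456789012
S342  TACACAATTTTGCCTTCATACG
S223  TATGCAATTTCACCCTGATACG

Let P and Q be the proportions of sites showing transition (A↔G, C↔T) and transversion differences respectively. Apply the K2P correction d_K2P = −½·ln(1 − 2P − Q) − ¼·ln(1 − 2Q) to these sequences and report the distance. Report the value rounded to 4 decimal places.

Mismatches occur at site 3 (C↔T, transition), site 4 (A↔G, transition), site 11 (T↔C, transition), site 12 (G↔A, transition), site 15 (T↔C, transition), site 17 (C↔G, transversion).
Of the 6 differences, 5 transitions and 1 transversion over 22 sites: P = 5/22 = 0.227273, Q = 1/22 = 0.045455.
d = −0.5·ln(0.499999) − 0.25·ln(0.909090) = −0.5·(-0.693149) − 0.25·(-0.095311) = 0.3704.

0.3704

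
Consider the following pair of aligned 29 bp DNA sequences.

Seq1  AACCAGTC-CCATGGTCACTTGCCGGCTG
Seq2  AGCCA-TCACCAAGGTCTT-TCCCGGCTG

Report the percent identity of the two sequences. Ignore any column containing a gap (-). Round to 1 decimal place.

80.8%

Excluding the 3 gap columns leaves 26 comparable sites.
The sequences differ at positions 2 (A/G), 13 (T/A), 18 (A/T), 19 (C/T), 22 (G/C).
21 of the 26 comparable sites match, so the percent identity is 21/26 × 100 = 80.8%.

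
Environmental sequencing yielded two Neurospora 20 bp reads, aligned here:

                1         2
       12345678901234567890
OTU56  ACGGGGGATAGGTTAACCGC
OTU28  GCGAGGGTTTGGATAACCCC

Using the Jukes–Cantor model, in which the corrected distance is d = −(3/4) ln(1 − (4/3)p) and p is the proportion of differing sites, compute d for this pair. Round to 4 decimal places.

0.3831

The sequences differ at positions 1 (A/G), 4 (G/A), 8 (A/T), 10 (A/T), 13 (T/A), 19 (G/C).
p = 6/20 = 0.300000.
d = −0.75 · ln(1 − (4/3)·0.300000) = −0.75 · ln(0.600000) = −0.75 · (-0.510826) = 0.3831.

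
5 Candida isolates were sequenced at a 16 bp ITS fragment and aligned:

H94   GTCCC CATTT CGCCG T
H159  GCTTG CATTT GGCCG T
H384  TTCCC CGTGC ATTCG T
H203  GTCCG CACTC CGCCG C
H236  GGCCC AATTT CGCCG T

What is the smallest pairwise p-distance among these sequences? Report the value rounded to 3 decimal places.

0.125

Pairwise Hamming distances:
  H94 vs H159: 5
  H94 vs H384: 7
  H94 vs H203: 4
  H94 vs H236: 2
  H159 vs H384: 11
  H159 vs H203: 7
  H159 vs H236: 6
  H384 vs H203: 9
  H384 vs H236: 9
  H203 vs H236: 6
The smallest is 2 mismatches, between H94 and H236; p = 2/16 = 0.125.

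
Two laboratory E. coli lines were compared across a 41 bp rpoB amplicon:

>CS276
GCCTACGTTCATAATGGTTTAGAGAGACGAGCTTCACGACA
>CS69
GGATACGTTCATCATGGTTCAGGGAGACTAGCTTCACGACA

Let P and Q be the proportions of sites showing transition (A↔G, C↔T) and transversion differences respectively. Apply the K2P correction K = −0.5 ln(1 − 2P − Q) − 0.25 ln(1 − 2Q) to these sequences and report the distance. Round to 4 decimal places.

Mismatches occur at site 2 (C/G, transversion), site 3 (C/A, transversion), site 13 (A/C, transversion), site 20 (T/C, transition), site 23 (A/G, transition), site 29 (G/T, transversion).
Of the 6 differences, 2 transitions and 4 transversions over 41 sites: P = 2/41 = 0.048780, Q = 4/41 = 0.097561.
d = −0.5·ln(0.804879) − 0.25·ln(0.804878) = −0.5·(-0.217063) − 0.25·(-0.217065) = 0.1628.

0.1628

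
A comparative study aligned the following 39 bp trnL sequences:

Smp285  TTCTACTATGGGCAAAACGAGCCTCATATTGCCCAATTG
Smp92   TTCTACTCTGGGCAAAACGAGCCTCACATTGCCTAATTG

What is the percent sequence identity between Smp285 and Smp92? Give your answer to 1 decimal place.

92.3%

Differing sites — 8:A/C; 27:T/C; 34:C/T.
36 of the 39 sites match, so the percent identity is 36/39 × 100 = 92.3%.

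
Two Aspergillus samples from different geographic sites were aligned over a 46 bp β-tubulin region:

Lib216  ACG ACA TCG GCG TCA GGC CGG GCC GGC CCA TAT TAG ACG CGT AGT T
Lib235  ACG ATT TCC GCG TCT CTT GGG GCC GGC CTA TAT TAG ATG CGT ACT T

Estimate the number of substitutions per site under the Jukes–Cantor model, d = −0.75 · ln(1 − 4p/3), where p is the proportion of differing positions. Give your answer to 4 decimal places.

The sequences differ at positions 5 (C/T), 6 (A/T), 9 (G/C), 15 (A/T), 16 (G/C), 17 (G/T), 18 (C/T), 19 (C/G), 29 (C/T), 38 (C/T), 44 (G/C).
p = 11/46 = 0.239130.
d = −0.75 · ln(1 − (4/3)·0.239130) = −0.75 · ln(0.681160) = −0.75 · (-0.383958) = 0.2880.

0.2880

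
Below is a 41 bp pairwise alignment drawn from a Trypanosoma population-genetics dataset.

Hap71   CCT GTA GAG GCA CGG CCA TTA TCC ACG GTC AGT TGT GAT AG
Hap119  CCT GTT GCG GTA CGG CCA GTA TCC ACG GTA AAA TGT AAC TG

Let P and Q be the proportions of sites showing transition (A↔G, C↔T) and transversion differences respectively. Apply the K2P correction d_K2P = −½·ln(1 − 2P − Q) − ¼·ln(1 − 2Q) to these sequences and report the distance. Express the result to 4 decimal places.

0.2954

The sequences differ at positions 6 (A/T, transversion), 8 (A/C, transversion), 11 (C/T, transition), 19 (T/G, transversion), 30 (C/A, transversion), 32 (G/A, transition), 33 (T/A, transversion), 37 (G/A, transition), 39 (T/C, transition), 40 (A/T, transversion).
Of the 10 differences, 4 transitions and 6 transversions over 41 sites: P = 4/41 = 0.097561, Q = 6/41 = 0.146341.
d = −0.5·ln(0.658537) − 0.25·ln(0.707318) = −0.5·(-0.417735) − 0.25·(-0.346275) = 0.2954.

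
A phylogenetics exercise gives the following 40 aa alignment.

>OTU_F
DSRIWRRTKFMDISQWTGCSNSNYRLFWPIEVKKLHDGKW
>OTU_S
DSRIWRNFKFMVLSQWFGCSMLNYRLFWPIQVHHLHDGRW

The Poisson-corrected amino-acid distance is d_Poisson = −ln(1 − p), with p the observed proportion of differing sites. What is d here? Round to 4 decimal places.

0.3216

The sequences differ at positions 7 (R/N), 8 (T/F), 12 (D/V), 13 (I/L), 17 (T/F), 21 (N/M), 22 (S/L), 31 (E/Q), 33 (K/H), 34 (K/H), 39 (K/R).
p = 11/40 = 0.275000.
d = −ln(1 − 0.275000) = −ln(0.725000) = 0.3216.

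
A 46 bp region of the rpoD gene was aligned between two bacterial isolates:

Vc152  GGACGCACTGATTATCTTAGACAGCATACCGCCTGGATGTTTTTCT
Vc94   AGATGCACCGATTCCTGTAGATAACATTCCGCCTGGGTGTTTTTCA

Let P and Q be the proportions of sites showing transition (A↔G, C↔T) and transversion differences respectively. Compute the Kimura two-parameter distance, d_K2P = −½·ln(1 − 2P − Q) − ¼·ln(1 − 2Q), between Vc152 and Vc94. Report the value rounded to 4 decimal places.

0.3330

The sequences differ at positions 1 (G/A, transition), 4 (C/T, transition), 9 (T/C, transition), 14 (A/C, transversion), 15 (T/C, transition), 16 (C/T, transition), 17 (T/G, transversion), 22 (C/T, transition), 24 (G/A, transition), 28 (A/T, transversion), 37 (A/G, transition), 46 (T/A, transversion).
Of the 12 differences, 8 transitions and 4 transversions over 46 sites: P = 8/46 = 0.173913, Q = 4/46 = 0.086957.
d = −0.5·ln(0.565217) − 0.25·ln(0.826086) = −0.5·(-0.570546) − 0.25·(-0.191056) = 0.3330.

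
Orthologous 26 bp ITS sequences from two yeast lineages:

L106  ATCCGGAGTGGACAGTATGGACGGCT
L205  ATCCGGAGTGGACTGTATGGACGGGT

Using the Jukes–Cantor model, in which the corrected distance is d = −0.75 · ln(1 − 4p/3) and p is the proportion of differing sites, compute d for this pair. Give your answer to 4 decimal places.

0.0812

Differing sites — 14:A/T; 25:C/G.
p = 2/26 = 0.076923.
d = −0.75 · ln(1 − (4/3)·0.076923) = −0.75 · ln(0.897436) = −0.75 · (-0.108213) = 0.0812.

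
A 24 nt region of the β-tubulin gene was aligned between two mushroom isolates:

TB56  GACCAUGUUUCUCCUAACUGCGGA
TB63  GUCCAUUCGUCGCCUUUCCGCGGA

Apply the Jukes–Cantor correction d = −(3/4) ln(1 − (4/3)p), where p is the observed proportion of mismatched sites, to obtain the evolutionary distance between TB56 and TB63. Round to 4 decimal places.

0.4408

Differing sites — 2:A/U; 7:G/U; 8:U/C; 9:U/G; 12:U/G; 16:A/U; 17:A/U; 19:U/C.
p = 8/24 = 0.333333.
d = −0.75 · ln(1 − (4/3)·0.333333) = −0.75 · ln(0.555556) = −0.75 · (-0.587786) = 0.4408.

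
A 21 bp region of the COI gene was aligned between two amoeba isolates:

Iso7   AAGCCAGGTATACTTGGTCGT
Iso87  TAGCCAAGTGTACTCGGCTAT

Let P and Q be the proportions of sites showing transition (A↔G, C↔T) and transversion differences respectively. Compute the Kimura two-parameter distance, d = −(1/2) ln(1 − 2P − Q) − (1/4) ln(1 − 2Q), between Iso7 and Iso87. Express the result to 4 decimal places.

Mismatches occur at site 1 (A/T, transversion), site 7 (G/A, transition), site 10 (A/G, transition), site 15 (T/C, transition), site 18 (T/C, transition), site 19 (C/T, transition), site 20 (G/A, transition).
Of the 7 differences, 6 transitions and 1 transversion over 21 sites: P = 6/21 = 0.285714, Q = 1/21 = 0.047619.
d = −0.5·ln(0.380953) − 0.25·ln(0.904762) = −0.5·(-0.965079) − 0.25·(-0.100083) = 0.5076.

0.5076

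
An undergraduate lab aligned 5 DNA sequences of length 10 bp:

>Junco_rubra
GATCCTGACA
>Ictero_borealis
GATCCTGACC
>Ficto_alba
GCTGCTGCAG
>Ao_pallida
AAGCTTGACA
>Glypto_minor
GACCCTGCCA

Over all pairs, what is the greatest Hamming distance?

Pairwise Hamming distances:
  Junco_rubra vs Ictero_borealis: 1
  Junco_rubra vs Ficto_alba: 5
  Junco_rubra vs Ao_pallida: 3
  Junco_rubra vs Glypto_minor: 2
  Ictero_borealis vs Ficto_alba: 5
  Ictero_borealis vs Ao_pallida: 4
  Ictero_borealis vs Glypto_minor: 3
  Ficto_alba vs Ao_pallida: 8
  Ficto_alba vs Glypto_minor: 5
  Ao_pallida vs Glypto_minor: 4
The largest is 8, between Ficto_alba and Ao_pallida.

8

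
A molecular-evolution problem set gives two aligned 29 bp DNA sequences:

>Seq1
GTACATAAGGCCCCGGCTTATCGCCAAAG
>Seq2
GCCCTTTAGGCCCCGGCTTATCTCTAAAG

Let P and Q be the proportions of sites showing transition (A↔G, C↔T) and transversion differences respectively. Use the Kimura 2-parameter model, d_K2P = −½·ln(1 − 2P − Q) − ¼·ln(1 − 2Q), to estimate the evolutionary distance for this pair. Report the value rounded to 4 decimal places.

Mismatches occur at site 2 (T→C, transition), site 3 (A→C, transversion), site 5 (A→T, transversion), site 7 (A→T, transversion), site 23 (G→T, transversion), site 25 (C→T, transition).
Of the 6 differences, 2 transitions and 4 transversions over 29 sites: P = 2/29 = 0.068966, Q = 4/29 = 0.137931.
d = −0.5·ln(0.724137) − 0.25·ln(0.724138) = −0.5·(-0.322775) − 0.25·(-0.322773) = 0.2421.

0.2421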